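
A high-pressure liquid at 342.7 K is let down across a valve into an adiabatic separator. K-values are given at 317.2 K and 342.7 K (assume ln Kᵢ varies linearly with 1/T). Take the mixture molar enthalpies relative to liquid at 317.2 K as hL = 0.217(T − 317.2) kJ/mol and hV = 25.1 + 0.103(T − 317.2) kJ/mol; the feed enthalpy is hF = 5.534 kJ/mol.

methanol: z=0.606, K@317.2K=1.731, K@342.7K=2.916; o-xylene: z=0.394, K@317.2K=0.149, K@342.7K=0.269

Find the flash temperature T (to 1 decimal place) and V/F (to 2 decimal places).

Adiabatic flash: solve Rachford–Rice at each trial T, then check hF = ψ·hV(T) + (1−ψ)·hL(T).
  T = 317.2 K: K = (1.731, 0.149), RR gives ψ = 0.173, H_out = 4.345 kJ/mol
  T = 342.7 K: K = (2.916, 0.269), RR gives ψ = 0.623, H_out = 19.368 kJ/mol
  T = 329.9 K: K = (2.267, 0.202), RR gives ψ = 0.449, H_out = 13.369 kJ/mol
  T = 323.5 K: K = (1.984, 0.174), RR gives ψ = 0.333, H_out = 9.492 kJ/mol
  T = 320.4 K: K = (1.857, 0.161), RR gives ψ = 0.263, H_out = 7.188 kJ/mol
  T = 318.8 K: K = (1.793, 0.155), RR gives ψ = 0.220, H_out = 5.838 kJ/mol
Linear interpolation between T = 317.2 (H_out = 4.345) and T = 318.8 (H_out = 5.838) on hF = 5.534 gives T ≈ 318.5 K, at which ψ = 0.21.

T = 318.5 K, V/F = 0.21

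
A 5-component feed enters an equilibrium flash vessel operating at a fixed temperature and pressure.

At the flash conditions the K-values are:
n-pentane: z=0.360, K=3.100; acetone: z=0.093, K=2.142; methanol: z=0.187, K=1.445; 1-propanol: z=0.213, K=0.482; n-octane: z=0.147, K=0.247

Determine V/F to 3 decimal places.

Material balance + equilibrium reduce to Σ zᵢ(Kᵢ−1)/(1+V/F(Kᵢ−1)) = 0.
Feasibility: ΣzᵢKᵢ = 1.724, Σzᵢ/Kᵢ = 1.326 — both > 1, two phases present.
Newton–Raphson from V/F = 0.39:
  V/F = 0.390: g = 0.2650, g' = -0.822 → V/F = 0.713
  V/F = 0.713: g = 0.0108, g' = -0.845 → V/F = 0.725
Converged at V/F = 0.725.

V/F = 0.725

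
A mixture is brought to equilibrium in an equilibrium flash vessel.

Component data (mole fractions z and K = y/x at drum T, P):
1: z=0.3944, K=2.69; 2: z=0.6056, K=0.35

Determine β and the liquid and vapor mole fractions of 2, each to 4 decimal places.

Let β = V/F and solve Σ zᵢ(Kᵢ−1)/(1+β(Kᵢ−1)) = 0.
Check two-phase: ΣzᵢKᵢ = 1.2729 > 1 and Σzᵢ/Kᵢ = 1.8769 > 1, so g(0) = 0.2729 > 0 and g(1) = -0.8769 < 0.
Binary case is linear: z₁(K₁−1)(1+β(K₂−1)) + z₂(K₂−1)(1+β(K₁−1)) = 0
⇒ β = [z₁(K₁−1)+z₂(K₂−1)] / [−(K₁−1)(K₂−1)] = 0.27290/1.09850 = 0.2484
Compositions from xᵢ = zᵢ/(1+β(Kᵢ−1)), yᵢ = Kᵢxᵢ:
  1: x = 0.2778, y = 0.7472
  2: x = 0.7222, y = 0.2528

β = 0.2484, x_2 = 0.7222, y_2 = 0.2528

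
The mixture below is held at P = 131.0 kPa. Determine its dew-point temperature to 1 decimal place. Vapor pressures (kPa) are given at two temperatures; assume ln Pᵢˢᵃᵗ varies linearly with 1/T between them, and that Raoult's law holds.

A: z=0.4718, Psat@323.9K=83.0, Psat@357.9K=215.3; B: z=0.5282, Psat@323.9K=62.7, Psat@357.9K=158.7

T = 345.4 K

Dew-point temperature: Σzᵢ·P/Pᵢˢᵃᵗ(T) = 1. Interpolate ln Pᵢˢᵃᵗ = aᵢ + bᵢ/T.
  T = 323.9 K: ΣzᵢP/Pᵢˢᵃᵗ = 1.8482
  T = 357.9 K: ΣzᵢP/Pᵢˢᵃᵗ = 0.7231
  T = 340.9 K: ΣzᵢP/Pᵢˢᵃᵗ = 1.1293
  T = 349.4 K: ΣzᵢP/Pᵢˢᵃᵗ = 0.8987
  T = 345.1 K: ΣzᵢP/Pᵢˢᵃᵗ = 1.0074
  T = 347.2 K: ΣzᵢP/Pᵢˢᵃᵗ = 0.9524
Interpolating between 345.1 K and 347.2 K gives T ≈ 345.4 K.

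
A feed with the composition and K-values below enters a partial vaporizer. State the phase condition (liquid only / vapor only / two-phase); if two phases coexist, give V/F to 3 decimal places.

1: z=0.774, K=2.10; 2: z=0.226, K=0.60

ΣzᵢKᵢ = 1.761; Σzᵢ/Kᵢ = 0.745.
Since Σzᵢ/Kᵢ < 1 the mixture is above its dew point — single vapor phase.

vapor only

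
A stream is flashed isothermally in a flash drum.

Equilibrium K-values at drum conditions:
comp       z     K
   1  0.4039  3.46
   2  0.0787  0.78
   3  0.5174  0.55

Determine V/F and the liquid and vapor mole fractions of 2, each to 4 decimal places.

Material balance + equilibrium reduce to Σ zᵢ(Kᵢ−1)/(1+V/F(Kᵢ−1)) = 0.
g(0) = ΣzᵢKᵢ − 1 = 0.7435 and g(1) = 1 − Σzᵢ/Kᵢ = -0.1584, so a root lies in (0, 1).
Iterate (Newton) starting at V/F = 0.43:
  V/F = 0.4300: g = 0.17503, g' = -0.7429 → V/F = 0.6656
  V/F = 0.6656: g = 0.02407, g' = -0.5702 → V/F = 0.7078
  V/F = 0.7078: g = 0.00031, g' = -0.5562 → V/F = 0.7084
Converged at V/F = 0.7084.
Compositions from xᵢ = zᵢ/(1+V/F(Kᵢ−1)), yᵢ = Kᵢxᵢ:
  1: x = 0.1473, y = 0.5096
  2: x = 0.0932, y = 0.0727
  3: x = 0.7595, y = 0.4177

V/F = 0.7084, x_2 = 0.0932, y_2 = 0.0727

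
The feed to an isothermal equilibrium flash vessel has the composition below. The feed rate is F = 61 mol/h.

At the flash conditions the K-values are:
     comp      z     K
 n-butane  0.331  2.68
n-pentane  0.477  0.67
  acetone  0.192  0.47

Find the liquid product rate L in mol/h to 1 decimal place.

L = 33.8 mol/h

Iterate (Newton) starting at ψ = 0.5:
  ψ = 0.500: g = -0.0247, g' = -0.450 → ψ = 0.445
  ψ = 0.445: g = 0.0005, g' = -0.470 → ψ = 0.446
Converged at ψ = 0.446.
Then V = ψ·F = 0.4461·61 = 27.2 mol/h and L = F − V = 33.8 mol/h.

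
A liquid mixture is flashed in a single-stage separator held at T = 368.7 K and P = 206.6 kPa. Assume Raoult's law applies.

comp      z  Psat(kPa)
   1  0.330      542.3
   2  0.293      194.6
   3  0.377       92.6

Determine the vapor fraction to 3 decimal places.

ψ = 0.482

Raoult's law: Kᵢ = Pᵢˢᵃᵗ/P = Pᵢˢᵃᵗ/206.6.
  K_1 = 542.3/206.6 = 2.62488, K_2 = 194.6/206.6 = 0.94192, K_3 = 92.6/206.6 = 0.44821
Newton–Raphson from ψ = 0.5:
  ψ = 0.500: g = -0.0090, g' = -0.485 → ψ = 0.482
Converged at ψ = 0.482.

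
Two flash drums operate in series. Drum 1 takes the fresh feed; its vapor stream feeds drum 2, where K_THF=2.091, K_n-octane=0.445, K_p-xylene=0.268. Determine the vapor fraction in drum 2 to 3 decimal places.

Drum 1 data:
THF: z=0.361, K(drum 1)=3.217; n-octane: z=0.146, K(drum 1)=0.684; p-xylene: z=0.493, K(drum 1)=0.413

Drum 1:
Material balance + equilibrium reduce to Σ zᵢ(Kᵢ−1)/(1+ψ₁(Kᵢ−1)) = 0.
Feasibility: ΣzᵢKᵢ = 1.465, Σzᵢ/Kᵢ = 1.519 — both > 1, two phases present.
Newton iteration, ψ₁⁰ = 0.35:
  ψ₁ = 0.350: g = 0.0346, g' = -0.850 → ψ₁ = 0.391
  ψ₁ = 0.391: g = 0.0008, g' = -0.815 → ψ₁ = 0.392
Converged at ψ₁ = 0.392.
Drum-1 compositions:
  THF: x = 0.193, y = 0.622
  n-octane: x = 0.167, y = 0.114
  p-xylene: x = 0.640, y = 0.264
Drum-2 feed = drum-1 vapor: z₂ = (0.6217, 0.1140, 0.2644).
Drum 2:
Let ψ₂ = V/F and solve Σ zᵢ(Kᵢ−1)/(1+ψ₂(Kᵢ−1)) = 0.
g(0) = ΣzᵢKᵢ − 1 = 0.421 and g(1) = 1 − Σzᵢ/Kᵢ = -0.540, so a root lies in (0, 1).
Iterate (Newton) starting at ψ₂ = 0.5:
  ψ₂ = 0.500: g = 0.0460, g' = -0.729 → ψ₂ = 0.563
  ψ₂ = 0.563: g = -0.0011, g' = -0.768 → ψ₂ = 0.562
Converged at ψ₂ = 0.562.
  THF: x = 0.385, y = 0.806
  n-octane: x = 0.166, y = 0.074
  p-xylene: x = 0.449, y = 0.120

V/F (drum 2) = 0.562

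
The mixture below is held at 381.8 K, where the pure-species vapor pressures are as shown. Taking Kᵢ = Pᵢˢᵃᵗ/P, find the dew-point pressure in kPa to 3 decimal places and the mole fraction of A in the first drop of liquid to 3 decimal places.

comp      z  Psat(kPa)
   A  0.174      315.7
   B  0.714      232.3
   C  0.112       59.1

At the dew point ψ → 1, so Σzᵢ/Kᵢ = 1 with Kᵢ = Pᵢˢᵃᵗ/P ⇒ 1/P = Σzᵢ/Pᵢˢᵃᵗ.
1/P = 0.174/315.7 + 0.714/232.3 + 0.112/59.1 = 0.005520 ⇒ P = 181.164 kPa
xᵢ = zᵢP/Pᵢˢᵃᵗ ⇒ x_A = 0.174·181.164/315.7 = 0.100

Pdew = 181.164 kPa, x_A = 0.100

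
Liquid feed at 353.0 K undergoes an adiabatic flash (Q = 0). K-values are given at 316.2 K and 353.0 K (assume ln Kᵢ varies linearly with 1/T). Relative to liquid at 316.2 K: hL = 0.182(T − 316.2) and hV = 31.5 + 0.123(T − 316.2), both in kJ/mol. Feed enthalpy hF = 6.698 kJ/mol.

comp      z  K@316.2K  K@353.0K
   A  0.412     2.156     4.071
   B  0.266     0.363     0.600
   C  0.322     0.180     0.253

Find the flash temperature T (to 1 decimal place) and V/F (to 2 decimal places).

Adiabatic flash: solve Rachford–Rice at each trial T, then check hF = ψ·hV(T) + (1−ψ)·hL(T).
  T = 316.2 K: K = (2.156, 0.363, 0.180), RR gives ψ = 0.050, H_out = 1.571 kJ/mol
  T = 353.0 K: K = (4.071, 0.600, 0.253), RR gives ψ = 0.484, H_out = 20.898 kJ/mol
  T = 334.6 K: K = (3.015, 0.473, 0.215), RR gives ψ = 0.319, H_out = 13.048 kJ/mol
  T = 325.4 K: K = (2.562, 0.416, 0.197), RR gives ψ = 0.207, H_out = 8.070 kJ/mol
  T = 320.8 K: K = (2.353, 0.389, 0.189), RR gives ψ = 0.136, H_out = 5.080 kJ/mol
  T = 323.1 K: K = (2.456, 0.402, 0.193), RR gives ψ = 0.173, H_out = 6.629 kJ/mol
Linear interpolation between T = 323.1 (H_out = 6.629) and T = 325.4 (H_out = 8.070) on hF = 6.698 gives T ≈ 323.2 K, at which ψ = 0.17.

T = 323.2 K, V/F = 0.17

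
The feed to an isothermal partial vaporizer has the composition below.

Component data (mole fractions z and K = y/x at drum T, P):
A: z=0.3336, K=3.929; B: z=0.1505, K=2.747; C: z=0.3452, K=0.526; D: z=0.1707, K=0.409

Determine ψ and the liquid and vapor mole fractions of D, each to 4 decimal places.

ψ = 0.7290, x_D = 0.2999, y_D = 0.1227

Material balance + equilibrium reduce to Σ zᵢ(Kᵢ−1)/(1+ψ(Kᵢ−1)) = 0.
Feasibility: ΣzᵢKᵢ = 1.9755, Σzᵢ/Kᵢ = 1.2133 — both > 1, two phases present.
Newton iteration, ψ⁰ = 0.5:
  ψ = 0.5000: g = 0.17917, g' = -0.8554 → ψ = 0.7094
  ψ = 0.7094: g = 0.01461, g' = -0.7465 → ψ = 0.7290
Converged at ψ = 0.7290.
Compositions from xᵢ = zᵢ/(1+ψ(Kᵢ−1)), yᵢ = Kᵢxᵢ:
  A: x = 0.1064, y = 0.4180
  B: x = 0.0662, y = 0.1818
  C: x = 0.5275, y = 0.2775
  D: x = 0.2999, y = 0.1227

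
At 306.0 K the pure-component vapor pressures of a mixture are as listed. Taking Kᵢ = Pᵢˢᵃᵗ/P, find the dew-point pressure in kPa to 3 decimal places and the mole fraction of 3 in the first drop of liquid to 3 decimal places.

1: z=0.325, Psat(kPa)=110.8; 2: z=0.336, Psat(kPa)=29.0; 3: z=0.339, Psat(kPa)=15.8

Pdew = 27.797 kPa, x_3 = 0.596

At the dew point ψ → 1, so Σzᵢ/Kᵢ = 1 with Kᵢ = Pᵢˢᵃᵗ/P ⇒ 1/P = Σzᵢ/Pᵢˢᵃᵗ.
1/P = 0.325/110.8 + 0.336/29.0 + 0.339/15.8 = 0.035975 ⇒ P = 27.797 kPa
xᵢ = zᵢP/Pᵢˢᵃᵗ ⇒ x_3 = 0.339·27.797/15.8 = 0.596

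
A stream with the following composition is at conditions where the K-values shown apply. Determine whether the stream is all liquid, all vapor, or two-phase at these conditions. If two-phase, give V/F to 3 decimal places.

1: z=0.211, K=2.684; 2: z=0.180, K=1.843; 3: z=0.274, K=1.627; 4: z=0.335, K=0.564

all vapor

ΣzᵢKᵢ = 1.533; Σzᵢ/Kᵢ = 0.939.
Since Σzᵢ/Kᵢ < 1 the mixture is above its dew point — single vapor phase.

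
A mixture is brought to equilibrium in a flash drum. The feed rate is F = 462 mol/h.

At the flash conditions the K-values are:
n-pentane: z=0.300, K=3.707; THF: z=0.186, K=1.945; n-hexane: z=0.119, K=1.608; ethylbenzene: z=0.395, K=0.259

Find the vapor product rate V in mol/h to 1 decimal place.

Material balance + equilibrium reduce to Σ zᵢ(Kᵢ−1)/(1+ψ(Kᵢ−1)) = 0.
Check two-phase: ΣzᵢKᵢ = 1.768 > 1 and Σzᵢ/Kᵢ = 1.776 > 1, so g(0) = 0.768 > 0 and g(1) = -0.776 < 0.
Iterate (Newton) starting at ψ = 0.51:
  ψ = 0.510: g = 0.0445, g' = -1.050 → ψ = 0.552
Converged at ψ = 0.552.
Then V = ψ·F = 0.5520·462 = 255.0 mol/h and L = F − V = 207.0 mol/h.

V = 255.0 mol/h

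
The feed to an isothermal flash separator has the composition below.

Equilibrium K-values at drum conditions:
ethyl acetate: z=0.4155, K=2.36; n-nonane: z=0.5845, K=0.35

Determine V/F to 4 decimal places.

Iterate (Newton) starting at V/F = 0.54:
  V/F = 0.5400: g = -0.25959, g' = -0.8418 → V/F = 0.2316
  V/F = 0.2316: g = -0.01754, g' = -0.7867 → V/F = 0.2093
  V/F = 0.2093: g = 0.00011, g' = -0.7965 → V/F = 0.2095
Converged at V/F = 0.2095.

V/F = 0.2095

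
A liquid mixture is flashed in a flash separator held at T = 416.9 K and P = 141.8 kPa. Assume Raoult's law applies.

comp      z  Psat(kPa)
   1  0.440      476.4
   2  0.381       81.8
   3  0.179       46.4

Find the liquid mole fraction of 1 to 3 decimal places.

x_1 = 0.179

Raoult's law: Kᵢ = Pᵢˢᵃᵗ/P = Pᵢˢᵃᵗ/141.8.
  K_1 = 476.4/141.8 = 3.35966, K_2 = 81.8/141.8 = 0.57687, K_3 = 46.4/141.8 = 0.32722
Newton iteration, ψ⁰ = 0.5:
  ψ = 0.500: g = 0.0904, g' = -0.809 → ψ = 0.612
  ψ = 0.612: g = 0.0028, g' = -0.769 → ψ = 0.615
Converged at ψ = 0.615.
Compositions from xᵢ = zᵢ/(1+ψ(Kᵢ−1)), yᵢ = Kᵢxᵢ:
  1: x = 0.179, y = 0.603
  2: x = 0.515, y = 0.297
  3: x = 0.305, y = 0.100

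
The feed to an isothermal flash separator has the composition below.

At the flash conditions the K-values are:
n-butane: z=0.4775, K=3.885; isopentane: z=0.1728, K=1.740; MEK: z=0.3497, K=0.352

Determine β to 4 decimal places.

β = 0.8250

Let β = V/F and solve Σ zᵢ(Kᵢ−1)/(1+β(Kᵢ−1)) = 0.
g(0) = ΣzᵢKᵢ − 1 = 1.2789 and g(1) = 1 − Σzᵢ/Kᵢ = -0.2157, so a root lies in (0, 1).
Newton–Raphson from β = 0.39:
  β = 0.3900: g = 0.44422, g' = -1.1999 → β = 0.7602
  β = 0.7602: g = 0.06664, g' = -0.9989 → β = 0.8269
  β = 0.8269: g = -0.00199, g' = -1.0647 → β = 0.8250
Converged at β = 0.8250.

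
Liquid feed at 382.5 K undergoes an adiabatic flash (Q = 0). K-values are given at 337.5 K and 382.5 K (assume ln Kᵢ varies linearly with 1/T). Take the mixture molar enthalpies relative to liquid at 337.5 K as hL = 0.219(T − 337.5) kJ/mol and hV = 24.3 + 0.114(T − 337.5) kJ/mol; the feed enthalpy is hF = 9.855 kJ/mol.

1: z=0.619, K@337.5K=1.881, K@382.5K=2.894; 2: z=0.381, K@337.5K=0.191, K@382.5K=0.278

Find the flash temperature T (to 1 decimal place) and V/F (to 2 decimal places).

T = 341.5 K, V/F = 0.38

Adiabatic flash: solve Rachford–Rice at each trial T, then check hF = ψ·hV(T) + (1−ψ)·hL(T).
  T = 337.5 K: K = (1.881, 0.191), RR gives ψ = 0.333, H_out = 8.084 kJ/mol
  T = 382.5 K: K = (2.894, 0.278), RR gives ψ = 0.656, H_out = 22.700 kJ/mol
  T = 360.0 K: K = (2.365, 0.233), RR gives ψ = 0.528, H_out = 16.511 kJ/mol
  T = 348.8 K: K = (2.118, 0.212), RR gives ψ = 0.445, H_out = 12.749 kJ/mol
  T = 343.1 K: K = (1.997, 0.201), RR gives ψ = 0.393, H_out = 10.539 kJ/mol
  T = 340.3 K: K = (1.939, 0.196), RR gives ψ = 0.364, H_out = 9.352 kJ/mol
  T = 341.7 K: K = (1.968, 0.199), RR gives ψ = 0.379, H_out = 9.955 kJ/mol
Linear interpolation between T = 340.3 (H_out = 9.352) and T = 341.7 (H_out = 9.955) on hF = 9.855 gives T ≈ 341.5 K, at which ψ = 0.38.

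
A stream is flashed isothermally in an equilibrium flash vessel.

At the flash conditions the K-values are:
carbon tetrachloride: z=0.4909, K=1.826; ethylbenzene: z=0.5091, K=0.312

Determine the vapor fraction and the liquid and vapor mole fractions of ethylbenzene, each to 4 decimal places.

ψ = 0.0972, x_ethylbenzene = 0.5456, y_ethylbenzene = 0.1702

Let ψ = V/F and solve Σ zᵢ(Kᵢ−1)/(1+ψ(Kᵢ−1)) = 0.
g(0) = ΣzᵢKᵢ − 1 = 0.0552 and g(1) = 1 − Σzᵢ/Kᵢ = -0.9006, so a root lies in (0, 1).
Binary case is linear: z₁(K₁−1)(1+ψ(K₂−1)) + z₂(K₂−1)(1+ψ(K₁−1)) = 0
⇒ ψ = [z₁(K₁−1)+z₂(K₂−1)] / [−(K₁−1)(K₂−1)] = 0.05522/0.56829 = 0.0972
Compositions from xᵢ = zᵢ/(1+ψ(Kᵢ−1)), yᵢ = Kᵢxᵢ:
  carbon tetrachloride: x = 0.4544, y = 0.8298
  ethylbenzene: x = 0.5456, y = 0.1702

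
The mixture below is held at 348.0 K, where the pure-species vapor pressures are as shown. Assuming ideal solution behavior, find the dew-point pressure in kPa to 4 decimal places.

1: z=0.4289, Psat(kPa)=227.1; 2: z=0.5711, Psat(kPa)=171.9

At the dew point ψ → 1, so Σzᵢ/Kᵢ = 1 with Kᵢ = Pᵢˢᵃᵗ/P ⇒ 1/P = Σzᵢ/Pᵢˢᵃᵗ.
1/P = 0.4289/227.1 + 0.5711/171.9 = 0.0052109 ⇒ P = 191.9063 kPa

Pdew = 191.9063 kPa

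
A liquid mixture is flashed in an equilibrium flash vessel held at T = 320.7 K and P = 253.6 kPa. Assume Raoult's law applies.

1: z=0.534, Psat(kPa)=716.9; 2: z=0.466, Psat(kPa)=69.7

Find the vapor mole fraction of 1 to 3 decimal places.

y_1 = 0.803

Raoult's law: Kᵢ = Pᵢˢᵃᵗ/P = Pᵢˢᵃᵗ/253.6.
  K_1 = 716.9/253.6 = 2.82689, K_2 = 69.7/253.6 = 0.27484
Rachford–Rice: g(V/F) = Σ zᵢ(Kᵢ−1)/(1+V/F(Kᵢ−1)) = 0.
Check two-phase: ΣzᵢKᵢ = 1.638 > 1 and Σzᵢ/Kᵢ = 1.884 > 1, so g(0) = 0.638 > 0 and g(1) = -0.884 < 0.
Binary case is linear: z₁(K₁−1)(1+V/F(K₂−1)) + z₂(K₂−1)(1+V/F(K₁−1)) = 0
⇒ V/F = [z₁(K₁−1)+z₂(K₂−1)] / [−(K₁−1)(K₂−1)] = 0.6376/1.3248 = 0.481
Compositions from xᵢ = zᵢ/(1+V/F(Kᵢ−1)), yᵢ = Kᵢxᵢ:
  1: x = 0.284, y = 0.803
  2: x = 0.716, y = 0.197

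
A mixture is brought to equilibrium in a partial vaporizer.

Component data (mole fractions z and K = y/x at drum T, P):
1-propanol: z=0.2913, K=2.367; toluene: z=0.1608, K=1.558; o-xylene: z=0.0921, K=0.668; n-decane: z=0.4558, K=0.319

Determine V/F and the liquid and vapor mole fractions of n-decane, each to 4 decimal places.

V/F = 0.2020, x_n-decane = 0.5285, y_n-decane = 0.1686

Rachford–Rice: g(V/F) = Σ zᵢ(Kᵢ−1)/(1+V/F(Kᵢ−1)) = 0.
g(0) = ΣzᵢKᵢ − 1 = 0.1470 and g(1) = 1 − Σzᵢ/Kᵢ = -0.7930, so a root lies in (0, 1).
Newton iteration, V/F⁰ = 0.61:
  V/F = 0.6100: g = -0.28523, g' = -0.8242 → V/F = 0.2639
  V/F = 0.2639: g = -0.04110, g' = -0.6584 → V/F = 0.2015
  V/F = 0.2015: g = 0.00032, g' = -0.6707 → V/F = 0.2020
Converged at V/F = 0.2020.
Compositions from xᵢ = zᵢ/(1+V/F(Kᵢ−1)), yᵢ = Kᵢxᵢ:
  1-propanol: x = 0.2283, y = 0.5403
  toluene: x = 0.1445, y = 0.2251
  o-xylene: x = 0.0987, y = 0.0659
  n-decane: x = 0.5285, y = 0.1686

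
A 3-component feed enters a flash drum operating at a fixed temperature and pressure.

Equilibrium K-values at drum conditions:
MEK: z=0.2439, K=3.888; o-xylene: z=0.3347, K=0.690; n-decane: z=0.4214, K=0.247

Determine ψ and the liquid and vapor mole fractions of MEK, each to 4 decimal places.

ψ = 0.1692, x_MEK = 0.1638, y_MEK = 0.6370

Material balance + equilibrium reduce to Σ zᵢ(Kᵢ−1)/(1+ψ(Kᵢ−1)) = 0.
Feasibility: ΣzᵢKᵢ = 1.2833, Σzᵢ/Kᵢ = 2.2539 — both > 1, two phases present.
Newton iteration, ψ⁰ = 0.5:
  ψ = 0.5000: g = -0.34350, g' = -1.0002 → ψ = 0.1566
  ψ = 0.1566: g = 0.01627, g' = -1.3072 → ψ = 0.1690
  ψ = 0.1690: g = 0.00025, g' = -1.2681 → ψ = 0.1692
Converged at ψ = 0.1692.
Compositions from xᵢ = zᵢ/(1+ψ(Kᵢ−1)), yᵢ = Kᵢxᵢ:
  MEK: x = 0.1638, y = 0.6370
  o-xylene: x = 0.3532, y = 0.2437
  n-decane: x = 0.4829, y = 0.1193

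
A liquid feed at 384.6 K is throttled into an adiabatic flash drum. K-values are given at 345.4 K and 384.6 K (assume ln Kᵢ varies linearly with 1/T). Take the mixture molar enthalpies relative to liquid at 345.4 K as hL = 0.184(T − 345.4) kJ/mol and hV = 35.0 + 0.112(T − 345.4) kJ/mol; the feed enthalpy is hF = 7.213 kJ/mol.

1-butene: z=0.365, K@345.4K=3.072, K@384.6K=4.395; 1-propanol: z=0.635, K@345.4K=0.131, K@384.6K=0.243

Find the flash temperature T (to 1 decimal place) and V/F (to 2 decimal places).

Adiabatic flash: solve Rachford–Rice at each trial T, then check hF = ψ·hV(T) + (1−ψ)·hL(T).
  T = 345.4 K: K = (3.072, 0.131), RR gives ψ = 0.114, H_out = 3.974 kJ/mol
  T = 384.6 K: K = (4.395, 0.243), RR gives ψ = 0.295, H_out = 16.709 kJ/mol
  T = 365.0 K: K = (3.710, 0.181), RR gives ψ = 0.212, H_out = 10.712 kJ/mol
  T = 355.2 K: K = (3.385, 0.155), RR gives ψ = 0.166, H_out = 7.482 kJ/mol
  T = 350.3 K: K = (3.227, 0.143), RR gives ψ = 0.141, H_out = 5.771 kJ/mol
  T = 352.8 K: K = (3.307, 0.149), RR gives ψ = 0.154, H_out = 6.653 kJ/mol
Linear interpolation between T = 352.8 (H_out = 6.653) and T = 355.2 (H_out = 7.482) on hF = 7.213 gives T ≈ 354.4 K, at which ψ = 0.16.

T = 354.4 K, V/F = 0.16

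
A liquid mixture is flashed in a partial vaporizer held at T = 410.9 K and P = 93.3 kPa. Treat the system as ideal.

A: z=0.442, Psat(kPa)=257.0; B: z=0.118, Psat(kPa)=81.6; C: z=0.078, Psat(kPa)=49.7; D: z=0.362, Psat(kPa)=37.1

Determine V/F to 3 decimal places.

V/F = 0.555

Raoult's law: Kᵢ = Pᵢˢᵃᵗ/P = Pᵢˢᵃᵗ/93.3.
  K_A = 257.0/93.3 = 2.75456, K_B = 81.6/93.3 = 0.87460, K_C = 49.7/93.3 = 0.53269, K_D = 37.1/93.3 = 0.39764
Material balance + equilibrium reduce to Σ zᵢ(Kᵢ−1)/(1+V/F(Kᵢ−1)) = 0.
Check two-phase: ΣzᵢKᵢ = 1.506 > 1 and Σzᵢ/Kᵢ = 1.352 > 1, so g(0) = 0.506 > 0 and g(1) = -0.352 < 0.
Iterate (Newton) starting at V/F = 0.37:
  V/F = 0.370: g = 0.1301, g' = -0.745 → V/F = 0.545
  V/F = 0.545: g = 0.0073, g' = -0.679 → V/F = 0.555
Converged at V/F = 0.555.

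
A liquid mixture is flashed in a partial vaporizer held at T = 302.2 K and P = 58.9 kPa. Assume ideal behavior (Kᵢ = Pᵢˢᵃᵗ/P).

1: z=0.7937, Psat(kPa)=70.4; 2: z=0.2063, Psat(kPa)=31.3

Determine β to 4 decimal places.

Raoult's law: Kᵢ = Pᵢˢᵃᵗ/P = Pᵢˢᵃᵗ/58.9.
  K_1 = 70.4/58.9 = 1.195246, K_2 = 31.3/58.9 = 0.531409
Rachford–Rice: g(β) = Σ zᵢ(Kᵢ−1)/(1+β(Kᵢ−1)) = 0.
Feasibility: ΣzᵢKᵢ = 1.0583, Σzᵢ/Kᵢ = 1.0523 — both > 1, two phases present.
Newton–Raphson from β = 0.5:
  β = 0.5000: g = 0.01493, g' = -0.1024 → β = 0.6459
  β = 0.6459: g = -0.00101, g' = -0.1170 → β = 0.6372
Converged at β = 0.6372.

β = 0.6372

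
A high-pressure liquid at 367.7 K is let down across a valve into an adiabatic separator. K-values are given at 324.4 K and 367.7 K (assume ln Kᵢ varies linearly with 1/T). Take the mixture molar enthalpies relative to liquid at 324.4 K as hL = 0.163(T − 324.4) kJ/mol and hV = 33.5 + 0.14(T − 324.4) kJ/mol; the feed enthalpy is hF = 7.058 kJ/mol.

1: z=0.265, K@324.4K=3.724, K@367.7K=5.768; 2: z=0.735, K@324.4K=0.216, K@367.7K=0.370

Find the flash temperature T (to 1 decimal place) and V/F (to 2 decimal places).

T = 339.0 K, V/F = 0.14

Adiabatic flash: solve Rachford–Rice at each trial T, then check hF = ψ·hV(T) + (1−ψ)·hL(T).
  T = 324.4 K: K = (3.724, 0.216), RR gives ψ = 0.068, H_out = 2.284 kJ/mol
  T = 367.7 K: K = (5.768, 0.370), RR gives ψ = 0.266, H_out = 15.720 kJ/mol
  T = 346.0 K: K = (4.696, 0.287), RR gives ψ = 0.173, H_out = 9.230 kJ/mol
  T = 335.2 K: K = (4.198, 0.250), RR gives ψ = 0.124, H_out = 5.870 kJ/mol
  T = 340.6 K: K = (4.444, 0.268), RR gives ψ = 0.149, H_out = 7.571 kJ/mol
  T = 337.9 K: K = (4.320, 0.259), RR gives ψ = 0.136, H_out = 6.726 kJ/mol
  T = 339.2 K: K = (4.379, 0.264), RR gives ψ = 0.142, H_out = 7.134 kJ/mol
Linear interpolation between T = 337.9 (H_out = 6.726) and T = 339.2 (H_out = 7.134) on hF = 7.058 gives T ≈ 339.0 K, at which ψ = 0.14.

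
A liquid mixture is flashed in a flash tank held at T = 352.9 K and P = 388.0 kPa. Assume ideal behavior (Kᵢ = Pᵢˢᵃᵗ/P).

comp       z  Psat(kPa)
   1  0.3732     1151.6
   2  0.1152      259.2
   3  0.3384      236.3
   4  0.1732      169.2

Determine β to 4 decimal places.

Raoult's law: Kᵢ = Pᵢˢᵃᵗ/P = Pᵢˢᵃᵗ/388.0.
  K_1 = 1151.6/388.0 = 2.968041, K_2 = 259.2/388.0 = 0.668041, K_3 = 236.3/388.0 = 0.609021, K_4 = 169.2/388.0 = 0.436082
Newton–Raphson from β = 0.58:
  β = 0.5800: g = -0.02064, g' = -0.5428 → β = 0.5420
  β = 0.5420: g = 0.00022, g' = -0.5548 → β = 0.5424
Converged at β = 0.5424.

β = 0.5424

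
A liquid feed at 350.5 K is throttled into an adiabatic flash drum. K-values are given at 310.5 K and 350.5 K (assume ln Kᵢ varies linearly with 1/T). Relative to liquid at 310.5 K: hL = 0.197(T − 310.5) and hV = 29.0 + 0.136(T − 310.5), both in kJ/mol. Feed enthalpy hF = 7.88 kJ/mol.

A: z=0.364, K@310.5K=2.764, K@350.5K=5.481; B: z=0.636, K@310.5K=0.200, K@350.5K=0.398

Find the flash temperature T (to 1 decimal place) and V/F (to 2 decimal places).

T = 320.6 K, V/F = 0.21

Adiabatic flash: solve Rachford–Rice at each trial T, then check hF = ψ·hV(T) + (1−ψ)·hL(T).
  T = 310.5 K: K = (2.764, 0.200), RR gives ψ = 0.094, H_out = 2.739 kJ/mol
  T = 350.5 K: K = (5.481, 0.398), RR gives ψ = 0.463, H_out = 20.170 kJ/mol
  T = 330.5 K: K = (3.974, 0.288), RR gives ψ = 0.297, H_out = 12.202 kJ/mol
  T = 320.5 K: K = (3.333, 0.241), RR gives ψ = 0.207, H_out = 7.853 kJ/mol
  T = 325.5 K: K = (3.644, 0.264), RR gives ψ = 0.254, H_out = 10.091 kJ/mol
  T = 323.0 K: K = (3.486, 0.253), RR gives ψ = 0.231, H_out = 8.991 kJ/mol
  T = 321.8 K: K = (3.412, 0.247), RR gives ψ = 0.220, H_out = 8.450 kJ/mol
Linear interpolation between T = 320.5 (H_out = 7.853) and T = 321.8 (H_out = 8.450) on hF = 7.88 gives T ≈ 320.6 K, at which ψ = 0.21.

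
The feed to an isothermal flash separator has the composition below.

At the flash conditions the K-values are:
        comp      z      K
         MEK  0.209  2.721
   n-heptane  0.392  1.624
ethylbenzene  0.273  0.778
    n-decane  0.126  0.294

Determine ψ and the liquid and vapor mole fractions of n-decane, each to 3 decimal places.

Iterate (Newton) starting at ψ = 0.5:
  ψ = 0.500: g = 0.1741, g' = -0.435 → ψ = 0.901
  ψ = 0.901: g = -0.0224, g' = -0.652 → ψ = 0.866
  ψ = 0.866: g = -0.0009, g' = -0.601 → ψ = 0.865
Converged at ψ = 0.865.
Compositions from xᵢ = zᵢ/(1+ψ(Kᵢ−1)), yᵢ = Kᵢxᵢ:
  MEK: x = 0.084, y = 0.229
  n-heptane: x = 0.255, y = 0.413
  ethylbenzene: x = 0.338, y = 0.263
  n-decane: x = 0.324, y = 0.095

ψ = 0.865, x_n-decane = 0.324, y_n-decane = 0.095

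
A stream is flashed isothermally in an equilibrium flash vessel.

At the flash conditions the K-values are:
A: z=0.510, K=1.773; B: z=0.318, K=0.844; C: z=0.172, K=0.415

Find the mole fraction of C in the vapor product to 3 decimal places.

y_C = 0.133

Rachford–Rice: g(β) = Σ zᵢ(Kᵢ−1)/(1+β(Kᵢ−1)) = 0.
Feasibility: ΣzᵢKᵢ = 1.244, Σzᵢ/Kᵢ = 1.079 — both > 1, two phases present.
Iterate (Newton) starting at β = 0.59:
  β = 0.590: g = 0.0625, g' = -0.290 → β = 0.805
  β = 0.805: g = -0.0039, g' = -0.336 → β = 0.793
Converged at β = 0.793.
Compositions from xᵢ = zᵢ/(1+β(Kᵢ−1)), yᵢ = Kᵢxᵢ:
  A: x = 0.316, y = 0.561
  B: x = 0.363, y = 0.306
  C: x = 0.321, y = 0.133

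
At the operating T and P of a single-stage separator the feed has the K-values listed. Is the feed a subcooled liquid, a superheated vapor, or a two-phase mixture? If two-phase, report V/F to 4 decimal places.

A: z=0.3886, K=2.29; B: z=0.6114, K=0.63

ΣzᵢKᵢ = 1.2751; Σzᵢ/Kᵢ = 1.1402.
Both exceed 1, so a two-phase solution exists.
Let ψ = V/F and solve Σ zᵢ(Kᵢ−1)/(1+ψ(Kᵢ−1)) = 0.
Binary case is linear: z₁(K₁−1)(1+ψ(K₂−1)) + z₂(K₂−1)(1+ψ(K₁−1)) = 0
⇒ ψ = [z₁(K₁−1)+z₂(K₂−1)] / [−(K₁−1)(K₂−1)] = 0.27508/0.47730 = 0.5763

two-phase, V/F = 0.5763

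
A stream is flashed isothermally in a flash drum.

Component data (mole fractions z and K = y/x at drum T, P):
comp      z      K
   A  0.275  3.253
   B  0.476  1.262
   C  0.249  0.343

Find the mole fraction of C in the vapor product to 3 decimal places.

Newton–Raphson from ψ = 0.5:
  ψ = 0.500: g = 0.1580, g' = -0.573 → ψ = 0.776
  ψ = 0.776: g = -0.0046, g' = -0.655 → ψ = 0.769
Converged at ψ = 0.769.
Compositions from xᵢ = zᵢ/(1+ψ(Kᵢ−1)), yᵢ = Kᵢxᵢ:
  A: x = 0.101, y = 0.327
  B: x = 0.396, y = 0.500
  C: x = 0.503, y = 0.173

y_C = 0.173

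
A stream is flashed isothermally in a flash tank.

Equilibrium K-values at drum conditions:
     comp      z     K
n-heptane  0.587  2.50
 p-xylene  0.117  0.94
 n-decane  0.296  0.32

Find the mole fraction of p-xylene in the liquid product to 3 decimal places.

Let β = V/F and solve Σ zᵢ(Kᵢ−1)/(1+β(Kᵢ−1)) = 0.
g(0) = ΣzᵢKᵢ − 1 = 0.672 and g(1) = 1 − Σzᵢ/Kᵢ = -0.284, so a root lies in (0, 1).
Newton iteration, β⁰ = 0.5:
  β = 0.500: g = 0.1909, g' = -0.746 → β = 0.756
  β = 0.756: g = -0.0089, g' = -0.870 → β = 0.746
Converged at β = 0.746.
Compositions from xᵢ = zᵢ/(1+β(Kᵢ−1)), yᵢ = Kᵢxᵢ:
  n-heptane: x = 0.277, y = 0.693
  p-xylene: x = 0.122, y = 0.115
  n-decane: x = 0.600, y = 0.192

x_p-xylene = 0.122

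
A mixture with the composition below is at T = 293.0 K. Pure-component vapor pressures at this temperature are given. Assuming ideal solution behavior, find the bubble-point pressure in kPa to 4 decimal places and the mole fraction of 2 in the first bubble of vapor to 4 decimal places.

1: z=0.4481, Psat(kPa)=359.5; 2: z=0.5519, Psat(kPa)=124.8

At the bubble point ψ → 0, so ΣzᵢKᵢ = 1 with Kᵢ = Pᵢˢᵃᵗ/P ⇒ P = ΣzᵢPᵢˢᵃᵗ.
P = 0.4481·359.5 + 0.5519·124.8 = 229.9691 kPa
yᵢ = zᵢPᵢˢᵃᵗ/P ⇒ y_2 = 0.5519·124.8/229.9691 = 0.2995

Pbub = 229.9691 kPa, y_2 = 0.2995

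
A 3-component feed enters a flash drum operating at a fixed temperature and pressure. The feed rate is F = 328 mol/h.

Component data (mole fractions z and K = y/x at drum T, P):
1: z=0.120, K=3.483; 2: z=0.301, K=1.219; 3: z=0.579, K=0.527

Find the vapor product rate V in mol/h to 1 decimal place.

Material balance + equilibrium reduce to Σ zᵢ(Kᵢ−1)/(1+ψ(Kᵢ−1)) = 0.
Check two-phase: ΣzᵢKᵢ = 1.090 > 1 and Σzᵢ/Kᵢ = 1.380 > 1, so g(0) = 0.090 > 0 and g(1) = -0.380 < 0.
Newton–Raphson from ψ = 0.5:
  ψ = 0.500: g = -0.1664, g' = -0.381 → ψ = 0.064
  ψ = 0.064: g = 0.0400, g' = -0.704 → ψ = 0.120
  ψ = 0.120: g = 0.0032, g' = -0.598 → ψ = 0.126
Converged at ψ = 0.126.
Then V = ψ·F = 0.1258·328 = 41.3 mol/h and L = F − V = 286.7 mol/h.

V = 41.3 mol/h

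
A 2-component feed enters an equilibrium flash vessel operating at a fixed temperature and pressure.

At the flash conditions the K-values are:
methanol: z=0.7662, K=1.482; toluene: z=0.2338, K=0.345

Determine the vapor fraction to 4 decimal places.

Rachford–Rice: g(ψ) = Σ zᵢ(Kᵢ−1)/(1+ψ(Kᵢ−1)) = 0.
g(0) = ΣzᵢKᵢ − 1 = 0.2162 and g(1) = 1 − Σzᵢ/Kᵢ = -0.1947, so a root lies in (0, 1).
Newton iteration, ψ⁰ = 0.5:
  ψ = 0.5000: g = 0.06987, g' = -0.3374 → ψ = 0.7071
  ψ = 0.7071: g = -0.00983, g' = -0.4471 → ψ = 0.6851
  ψ = 0.6851: g = -0.00018, g' = -0.4307 → ψ = 0.6847
Converged at ψ = 0.6847.

ψ = 0.6847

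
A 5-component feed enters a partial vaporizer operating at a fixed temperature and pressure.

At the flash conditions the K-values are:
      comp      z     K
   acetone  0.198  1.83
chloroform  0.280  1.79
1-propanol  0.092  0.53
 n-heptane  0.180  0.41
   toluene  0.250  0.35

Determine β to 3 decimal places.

Material balance + equilibrium reduce to Σ zᵢ(Kᵢ−1)/(1+β(Kᵢ−1)) = 0.
g(0) = ΣzᵢKᵢ − 1 = 0.074 and g(1) = 1 − Σzᵢ/Kᵢ = -0.592, so a root lies in (0, 1).
Newton–Raphson from β = 0.58:
  β = 0.580: g = -0.2191, g' = -0.600 → β = 0.215
  β = 0.215: g = -0.0299, g' = -0.476 → β = 0.152
Converged at β = 0.152.

β = 0.152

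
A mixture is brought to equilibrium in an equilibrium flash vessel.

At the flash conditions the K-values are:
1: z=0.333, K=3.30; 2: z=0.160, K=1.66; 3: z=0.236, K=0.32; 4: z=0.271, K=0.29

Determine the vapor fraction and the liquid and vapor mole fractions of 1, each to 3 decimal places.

ψ = 0.393, x_1 = 0.175, y_1 = 0.577

Material balance + equilibrium reduce to Σ zᵢ(Kᵢ−1)/(1+ψ(Kᵢ−1)) = 0.
Feasibility: ΣzᵢKᵢ = 1.519, Σzᵢ/Kᵢ = 1.869 — both > 1, two phases present.
Newton iteration, ψ⁰ = 0.43:
  ψ = 0.430: g = -0.0364, g' = -0.989 → ψ = 0.393
Converged at ψ = 0.393.
Compositions from xᵢ = zᵢ/(1+ψ(Kᵢ−1)), yᵢ = Kᵢxᵢ:
  1: x = 0.175, y = 0.577
  2: x = 0.127, y = 0.211
  3: x = 0.322, y = 0.103
  4: x = 0.376, y = 0.109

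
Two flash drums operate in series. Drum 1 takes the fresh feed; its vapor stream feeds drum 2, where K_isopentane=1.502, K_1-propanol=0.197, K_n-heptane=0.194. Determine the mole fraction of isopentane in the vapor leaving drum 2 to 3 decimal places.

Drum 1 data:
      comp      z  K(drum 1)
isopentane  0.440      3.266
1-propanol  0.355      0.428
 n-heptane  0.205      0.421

y_isopentane (drum 2) = 0.925

Drum 1:
Material balance + equilibrium reduce to Σ zᵢ(Kᵢ−1)/(1+ψ₁(Kᵢ−1)) = 0.
g(0) = ΣzᵢKᵢ − 1 = 0.675 and g(1) = 1 − Σzᵢ/Kᵢ = -0.451, so a root lies in (0, 1).
Iterate (Newton) starting at ψ₁ = 0.47:
  ψ₁ = 0.470: g = 0.0420, g' = -0.877 → ψ₁ = 0.518
  ψ₁ = 0.518: g = 0.0006, g' = -0.853 → ψ₁ = 0.519
Converged at ψ₁ = 0.519.
Drum-1 compositions:
  isopentane: x = 0.202, y = 0.661
  1-propanol: x = 0.505, y = 0.216
  n-heptane: x = 0.293, y = 0.123
Drum-2 feed = drum-1 vapor: z₂ = (0.6606, 0.2160, 0.1233).
Drum 2:
Newton iteration, ψ₂⁰ = 0.45:
  ψ₂ = 0.450: g = -0.1571, g' = -0.650 → ψ₂ = 0.208
  ψ₂ = 0.208: g = -0.0275, g' = -0.453 → ψ₂ = 0.147
  ψ₂ = 0.147: g = -0.0008, g' = -0.427 → ψ₂ = 0.146
Converged at ψ₂ = 0.146.
  isopentane: x = 0.616, y = 0.925
  1-propanol: x = 0.245, y = 0.048
  n-heptane: x = 0.140, y = 0.027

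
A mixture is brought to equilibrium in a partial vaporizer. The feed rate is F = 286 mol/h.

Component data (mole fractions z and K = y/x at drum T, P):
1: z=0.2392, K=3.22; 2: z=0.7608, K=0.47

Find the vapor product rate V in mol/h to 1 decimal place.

V = 31.1 mol/h

Let ψ = V/F and solve Σ zᵢ(Kᵢ−1)/(1+ψ(Kᵢ−1)) = 0.
g(0) = ΣzᵢKᵢ − 1 = 0.1278 and g(1) = 1 − Σzᵢ/Kᵢ = -0.6930, so a root lies in (0, 1).
Binary case is linear: z₁(K₁−1)(1+ψ(K₂−1)) + z₂(K₂−1)(1+ψ(K₁−1)) = 0
⇒ ψ = [z₁(K₁−1)+z₂(K₂−1)] / [−(K₁−1)(K₂−1)] = 0.12780/1.17660 = 0.1086
Then V = ψ·F = 0.1086·286 = 31.1 mol/h and L = F − V = 254.9 mol/h.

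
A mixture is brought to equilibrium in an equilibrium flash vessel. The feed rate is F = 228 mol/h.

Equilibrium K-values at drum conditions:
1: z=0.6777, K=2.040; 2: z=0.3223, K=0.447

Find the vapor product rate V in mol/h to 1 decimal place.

Let ψ = V/F and solve Σ zᵢ(Kᵢ−1)/(1+ψ(Kᵢ−1)) = 0.
Check two-phase: ΣzᵢKᵢ = 1.5266 > 1 and Σzᵢ/Kᵢ = 1.0532 > 1, so g(0) = 0.5266 > 0 and g(1) = -0.0532 < 0.
Binary case is linear: z₁(K₁−1)(1+ψ(K₂−1)) + z₂(K₂−1)(1+ψ(K₁−1)) = 0
⇒ ψ = [z₁(K₁−1)+z₂(K₂−1)] / [−(K₁−1)(K₂−1)] = 0.52658/0.57512 = 0.9156
Then V = ψ·F = 0.9156·228 = 208.8 mol/h and L = F − V = 19.2 mol/h.

V = 208.8 mol/h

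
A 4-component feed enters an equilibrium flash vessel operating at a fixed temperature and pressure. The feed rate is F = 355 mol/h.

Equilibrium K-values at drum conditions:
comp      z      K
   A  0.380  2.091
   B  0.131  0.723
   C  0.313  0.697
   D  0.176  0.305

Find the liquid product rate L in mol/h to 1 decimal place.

Material balance + equilibrium reduce to Σ zᵢ(Kᵢ−1)/(1+ψ(Kᵢ−1)) = 0.
Feasibility: ΣzᵢKᵢ = 1.161, Σzᵢ/Kᵢ = 1.389 — both > 1, two phases present.
Newton iteration, ψ⁰ = 0.54:
  ψ = 0.540: g = -0.0910, g' = -0.452 → ψ = 0.339
  ψ = 0.339: g = -0.0030, g' = -0.434 → ψ = 0.332
Converged at ψ = 0.332.
Then V = ψ·F = 0.3318·355 = 117.8 mol/h and L = F − V = 237.2 mol/h.

L = 237.2 mol/h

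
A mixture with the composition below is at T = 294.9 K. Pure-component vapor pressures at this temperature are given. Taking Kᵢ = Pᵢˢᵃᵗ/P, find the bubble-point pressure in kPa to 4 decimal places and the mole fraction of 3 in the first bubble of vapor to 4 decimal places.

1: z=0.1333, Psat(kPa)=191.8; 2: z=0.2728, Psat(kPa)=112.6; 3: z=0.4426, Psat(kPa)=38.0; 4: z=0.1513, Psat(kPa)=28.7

At the bubble point ψ → 0, so ΣzᵢKᵢ = 1 with Kᵢ = Pᵢˢᵃᵗ/P ⇒ P = ΣzᵢPᵢˢᵃᵗ.
P = 0.1333·191.8 + 0.2728·112.6 + 0.4426·38.0 + 0.1513·28.7 = 77.4453 kPa
yᵢ = zᵢPᵢˢᵃᵗ/P ⇒ y_3 = 0.4426·38.0/77.4453 = 0.2172

Pbub = 77.4453 kPa, y_3 = 0.2172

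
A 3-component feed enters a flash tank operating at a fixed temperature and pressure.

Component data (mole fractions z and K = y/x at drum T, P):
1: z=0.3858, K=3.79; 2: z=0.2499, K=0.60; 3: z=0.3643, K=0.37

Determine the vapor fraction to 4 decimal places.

ψ = 0.4882

Rachford–Rice: g(ψ) = Σ zᵢ(Kᵢ−1)/(1+ψ(Kᵢ−1)) = 0.
Check two-phase: ΣzᵢKᵢ = 1.7469 > 1 and Σzᵢ/Kᵢ = 1.5029 > 1, so g(0) = 0.7469 > 0 and g(1) = -0.5029 < 0.
Newton iteration, ψ⁰ = 0.5:
  ψ = 0.5000: g = -0.01057, g' = -0.8942 → ψ = 0.4882
Converged at ψ = 0.4882.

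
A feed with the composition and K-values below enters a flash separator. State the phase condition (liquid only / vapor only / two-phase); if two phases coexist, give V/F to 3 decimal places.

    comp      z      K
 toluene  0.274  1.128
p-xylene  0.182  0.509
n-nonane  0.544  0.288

liquid only

ΣzᵢKᵢ = 0.558; Σzᵢ/Kᵢ = 2.489.
Since ΣzᵢKᵢ < 1 the mixture is below its bubble point — single liquid phase.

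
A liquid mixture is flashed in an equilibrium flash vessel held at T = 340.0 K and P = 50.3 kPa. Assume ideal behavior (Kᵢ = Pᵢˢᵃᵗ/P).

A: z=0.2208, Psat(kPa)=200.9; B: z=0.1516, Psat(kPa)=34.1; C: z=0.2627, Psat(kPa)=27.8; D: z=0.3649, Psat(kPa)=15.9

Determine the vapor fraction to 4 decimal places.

Raoult's law: Kᵢ = Pᵢˢᵃᵗ/P = Pᵢˢᵃᵗ/50.3.
  K_A = 200.9/50.3 = 3.994036, K_B = 34.1/50.3 = 0.677932, K_C = 27.8/50.3 = 0.552684, K_D = 15.9/50.3 = 0.316103
Iterate (Newton) starting at ψ = 0.35:
  ψ = 0.3500: g = -0.19963, g' = -0.8608 → ψ = 0.1181
  ψ = 0.1181: g = 0.04211, g' = -1.3579 → ψ = 0.1491
  ψ = 0.1491: g = 0.00197, g' = -1.2354 → ψ = 0.1507
Converged at ψ = 0.1507.

ψ = 0.1507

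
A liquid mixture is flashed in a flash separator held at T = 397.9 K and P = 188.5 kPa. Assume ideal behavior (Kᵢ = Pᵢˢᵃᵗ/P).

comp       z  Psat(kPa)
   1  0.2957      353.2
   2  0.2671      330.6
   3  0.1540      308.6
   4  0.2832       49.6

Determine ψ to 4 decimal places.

ψ = 0.6072

Raoult's law: Kᵢ = Pᵢˢᵃᵗ/P = Pᵢˢᵃᵗ/188.5.
  K_1 = 353.2/188.5 = 1.873740, K_2 = 330.6/188.5 = 1.753846, K_3 = 308.6/188.5 = 1.637135, K_4 = 49.6/188.5 = 0.263130
Rachford–Rice: g(ψ) = Σ zᵢ(Kᵢ−1)/(1+ψ(Kᵢ−1)) = 0.
g(0) = ΣzᵢKᵢ − 1 = 0.3492 and g(1) = 1 − Σzᵢ/Kᵢ = -0.4804, so a root lies in (0, 1).
Newton iteration, ψ⁰ = 0.5:
  ψ = 0.5000: g = 0.07004, g' = -0.6109 → ψ = 0.6147
  ψ = 0.6147: g = -0.00525, g' = -0.7125 → ψ = 0.6073
  ψ = 0.6073: g = -0.00003, g' = -0.7040 → ψ = 0.6072
Converged at ψ = 0.6072.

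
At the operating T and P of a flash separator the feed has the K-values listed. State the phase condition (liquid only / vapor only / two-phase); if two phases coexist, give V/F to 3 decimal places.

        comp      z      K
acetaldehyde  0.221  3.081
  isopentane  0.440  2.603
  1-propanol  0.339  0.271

two-phase, V/F = 0.713

ΣzᵢKᵢ = 1.918; Σzᵢ/Kᵢ = 1.492.
Both exceed 1, so a two-phase solution exists.
Iterate (Newton) starting at ψ = 0.5:
  ψ = 0.500: g = 0.2280, g' = -1.024 → ψ = 0.723
  ψ = 0.723: g = -0.0118, g' = -1.200 → ψ = 0.713
Converged at ψ = 0.713.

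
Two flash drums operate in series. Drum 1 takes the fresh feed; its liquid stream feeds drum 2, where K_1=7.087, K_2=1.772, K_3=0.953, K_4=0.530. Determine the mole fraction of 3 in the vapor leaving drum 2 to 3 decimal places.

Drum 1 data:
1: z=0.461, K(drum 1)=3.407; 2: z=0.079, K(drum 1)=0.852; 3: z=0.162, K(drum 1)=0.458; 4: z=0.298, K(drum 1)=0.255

y_3 (drum 2) = 0.220

Drum 1:
Rachford–Rice: g(ψ₁) = Σ zᵢ(Kᵢ−1)/(1+ψ₁(Kᵢ−1)) = 0.
Check two-phase: ΣzᵢKᵢ = 1.788 > 1 and Σzᵢ/Kᵢ = 1.750 > 1, so g(0) = 0.788 > 0 and g(1) = -0.750 < 0.
Newton–Raphson from ψ₁ = 0.5:
  ψ₁ = 0.500: g = 0.0167, g' = -1.062 → ψ₁ = 0.516
Converged at ψ₁ = 0.516.
Drum-1 compositions:
  1: x = 0.206, y = 0.701
  2: x = 0.086, y = 0.073
  3: x = 0.225, y = 0.103
  4: x = 0.484, y = 0.123
Drum-2 feed = drum-1 liquid: z₂ = (0.2057, 0.0855, 0.2249, 0.4839).
Drum 2:
Rachford–Rice: g(ψ₂) = Σ zᵢ(Kᵢ−1)/(1+ψ₂(Kᵢ−1)) = 0.
Feasibility: ΣzᵢKᵢ = 2.080, Σzᵢ/Kᵢ = 1.226 — both > 1, two phases present.
Newton–Raphson from ψ₂ = 0.5:
  ψ₂ = 0.500: g = 0.0491, g' = -0.676 → ψ₂ = 0.573
  ψ₂ = 0.573: g = 0.0028, g' = -0.604 → ψ₂ = 0.577
Converged at ψ₂ = 0.577.
  1: x = 0.046, y = 0.323
  2: x = 0.059, y = 0.105
  3: x = 0.231, y = 0.220
  4: x = 0.664, y = 0.352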